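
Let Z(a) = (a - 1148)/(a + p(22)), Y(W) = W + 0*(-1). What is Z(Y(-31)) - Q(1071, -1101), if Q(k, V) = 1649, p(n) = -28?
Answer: -96112/59 ≈ -1629.0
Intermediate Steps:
Y(W) = W (Y(W) = W + 0 = W)
Z(a) = (-1148 + a)/(-28 + a) (Z(a) = (a - 1148)/(a - 28) = (-1148 + a)/(-28 + a))
Z(Y(-31)) - Q(1071, -1101) = (-1148 - 31)/(-28 - 31) - 1*1649 = -1179/(-59) - 1649 = -1/59*(-1179) - 1649 = 1179/59 - 1649 = -96112/59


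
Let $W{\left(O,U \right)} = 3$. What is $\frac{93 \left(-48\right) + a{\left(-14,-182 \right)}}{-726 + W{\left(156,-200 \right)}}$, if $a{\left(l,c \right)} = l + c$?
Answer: $\frac{4660}{723} \approx 6.4454$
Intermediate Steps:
$a{\left(l,c \right)} = c + l$
$\frac{93 \left(-48\right) + a{\left(-14,-182 \right)}}{-726 + W{\left(156,-200 \right)}} = \frac{93 \left(-48\right) - 196}{-726 + 3} = \frac{-4464 - 196}{-723} = \left(-4660\right) \left(- \frac{1}{723}\right) = \frac{4660}{723}$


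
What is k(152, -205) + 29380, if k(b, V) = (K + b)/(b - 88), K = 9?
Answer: 1880481/64 ≈ 29383.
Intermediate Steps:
k(b, V) = (9 + b)/(-88 + b) (k(b, V) = (9 + b)/(b - 88) = (9 + b)/(-88 + b))
k(152, -205) + 29380 = (9 + 152)/(-88 + 152) + 29380 = 161/64 + 29380 = 1880481/64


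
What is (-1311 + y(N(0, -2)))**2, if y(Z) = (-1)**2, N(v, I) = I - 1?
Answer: 1716100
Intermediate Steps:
N(v, I) = -1 + I
y(Z) = 1
(-1311 + y(N(0, -2)))**2 = (-1311 + 1)**2 = (-1310)**2 = 1716100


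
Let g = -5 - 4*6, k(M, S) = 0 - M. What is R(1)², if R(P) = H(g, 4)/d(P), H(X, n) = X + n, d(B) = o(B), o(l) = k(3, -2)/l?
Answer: 625/9 ≈ 69.444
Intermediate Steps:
k(M, S) = -M
g = -29 (g = -5 - 24 = -29)
o(l) = -3/l (o(l) = (-1*3)/l = -3/l)
d(B) = -3/B
R(P) = 25*P/3 (R(P) = (-29 + 4)/((-3/P)) = -(-25)*P/3 = 25*P/3)
R(1)² = ((25/3)*1)² = (25/3)² = 625/9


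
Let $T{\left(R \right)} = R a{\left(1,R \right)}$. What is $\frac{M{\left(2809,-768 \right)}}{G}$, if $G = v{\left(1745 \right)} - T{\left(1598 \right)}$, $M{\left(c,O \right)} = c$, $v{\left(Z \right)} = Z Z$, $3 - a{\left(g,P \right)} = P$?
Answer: $\frac{2809}{5593835} \approx 0.00050216$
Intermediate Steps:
$a{\left(g,P \right)} = 3 - P$
$T{\left(R \right)} = R \left(3 - R\right)$
$v{\left(Z \right)} = Z^{2}$
$G = 5593835$ ($G = 1745^{2} - 1598 \left(3 - 1598\right) = 3045025 - 1598 \left(3 - 1598\right) = 3045025 - 1598 \left(-1595\right) = 3045025 - -2548810 = 3045025 + 2548810 = 5593835$)
$\frac{M{\left(2809,-768 \right)}}{G} = \frac{2809}{5593835}$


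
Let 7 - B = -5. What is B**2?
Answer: 144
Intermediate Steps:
B = 12 (B = 7 - 1*(-5) = 7 + 5 = 12)
B**2 = 12**2 = 144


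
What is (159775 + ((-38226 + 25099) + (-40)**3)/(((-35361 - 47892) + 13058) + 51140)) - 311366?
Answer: -2888489378/19055 ≈ -1.5159e+5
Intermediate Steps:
(159775 + ((-38226 + 25099) + (-40)**3)/(((-35361 - 47892) + 13058) + 51140)) - 311366 = (159775 + (-13127 - 64000)/((-83253 + 13058) + 51140)) - 311366 = (159775 - 77127/(-70195 + 51140)) - 311366 = (159775 - 77127/(-19055)) - 311366 = (159775 - 77127*(-1/19055)) - 311366 = (159775 + 77127/19055) - 311366 = 3044589752/19055 - 311366 = -2888489378/19055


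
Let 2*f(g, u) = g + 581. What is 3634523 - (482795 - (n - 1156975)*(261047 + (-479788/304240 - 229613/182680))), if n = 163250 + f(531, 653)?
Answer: -180114715324177198447/694732040 ≈ -2.5926e+11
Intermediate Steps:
f(g, u) = 581/2 + g/2 (f(g, u) = (g + 581)/2 = (581 + g)/2 = 581/2 + g/2)
n = 163806 (n = 163250 + (581/2 + (½)*531) = 163250 + (581/2 + 531/2) = 163250 + 556 = 163806)
3634523 - (482795 - (n - 1156975)*(261047 + (-479788/304240 - 229613/182680))) = 3634523 - (482795 - (163806 - 1156975)*(261047 + (-479788/304240 - 229613/182680))) = 3634523 - (482795 - (-993169)*(261047 + (-479788*1/304240 - 229613*1/182680))) = 3634523 - (482795 - (-993169)*(261047 + (-119947/76060 - 229613/182680))) = 3634523 - (482795 - (-993169)*(261047 - 1968814137/694732040)) = 3634523 - (482795 - (-993169)*181355746031743/694732040) = 3634523 - (482795 - 1*(-180116904930600163567/694732040)) = 3634523 - (482795 + 180116904930600163567/694732040) = 3634523 - 1*180117240343755415367/694732040 = 3634523 - 180117240343755415367/694732040 = -180114715324177198447/694732040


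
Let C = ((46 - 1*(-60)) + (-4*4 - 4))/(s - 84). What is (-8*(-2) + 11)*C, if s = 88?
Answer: 1161/2 ≈ 580.50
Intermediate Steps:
C = 43/2 (C = ((46 - 1*(-60)) + (-4*4 - 4))/(88 - 84) = ((46 + 60) + (-16 - 4))/4 = (106 - 20)*(¼) = 86*(¼) = 43/2 ≈ 21.500)
(-8*(-2) + 11)*C = (-8*(-2) + 11)*(43/2) = (16 + 11)*(43/2) = 27*(43/2) = 1161/2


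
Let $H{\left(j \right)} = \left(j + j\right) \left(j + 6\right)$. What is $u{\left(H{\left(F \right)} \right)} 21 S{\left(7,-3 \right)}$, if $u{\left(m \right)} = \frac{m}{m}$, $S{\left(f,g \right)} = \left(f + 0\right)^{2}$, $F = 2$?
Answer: $1029$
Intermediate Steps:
$H{\left(j \right)} = 2 j \left(6 + j\right)$
$S{\left(f,g \right)} = f^{2}$
$u{\left(m \right)} = 1$
$u{\left(H{\left(F \right)} \right)} 21 S{\left(7,-3 \right)} = 1 \cdot 21 \cdot 7^{2} = 21 \cdot 49 = 1029$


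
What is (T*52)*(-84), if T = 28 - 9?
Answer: -82992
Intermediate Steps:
T = 19
(T*52)*(-84) = (19*52)*(-84) = 988*(-84) = -82992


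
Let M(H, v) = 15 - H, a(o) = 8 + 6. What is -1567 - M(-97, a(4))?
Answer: -1679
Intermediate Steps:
a(o) = 14
-1567 - M(-97, a(4)) = -1567 - (15 - 1*(-97)) = -1567 - (15 + 97) = -1567 - 1*112 = -1567 - 112 = -1679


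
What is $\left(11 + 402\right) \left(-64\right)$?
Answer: $-26432$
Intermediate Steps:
$\left(11 + 402\right) \left(-64\right) = 413 \left(-64\right) = -26432$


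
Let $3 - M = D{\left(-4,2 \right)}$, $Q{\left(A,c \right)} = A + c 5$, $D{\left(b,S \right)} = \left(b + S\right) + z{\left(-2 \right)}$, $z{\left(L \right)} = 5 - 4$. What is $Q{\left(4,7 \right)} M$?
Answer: $156$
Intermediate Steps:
$z{\left(L \right)} = 1$ ($z{\left(L \right)} = 5 - 4 = 1$)
$D{\left(b,S \right)} = 1 + S + b$ ($D{\left(b,S \right)} = \left(b + S\right) + 1 = \left(S + b\right) + 1 = 1 + S + b$)
$Q{\left(A,c \right)} = A + 5 c$
$M = 4$ ($M = 3 - \left(1 + 2 - 4\right) = 3 - -1 = 3 + 1 = 4$)
$Q{\left(4,7 \right)} M = \left(4 + 5 \cdot 7\right) 4 = \left(4 + 35\right) 4 = 39 \cdot 4 = 156$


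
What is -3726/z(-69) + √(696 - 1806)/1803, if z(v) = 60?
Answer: -621/10 + I*√1110/1803 ≈ -62.1 + 0.018478*I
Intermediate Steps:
-3726/z(-69) + √(696 - 1806)/1803 = -3726/60 + √(696 - 1806)/1803 = -3726*1/60 + √(-1110)*(1/1803) = -621/10 + (I*√1110)*(1/1803) = -621/10 + I*√1110/1803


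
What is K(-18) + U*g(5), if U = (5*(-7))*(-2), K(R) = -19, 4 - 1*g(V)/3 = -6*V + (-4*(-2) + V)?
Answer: 4391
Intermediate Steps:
g(V) = -12 + 15*V (g(V) = 12 - 3*(-6*V + (-4*(-2) + V)) = 12 - 3*(-6*V + (8 + V)) = 12 - 3*(8 - 5*V) = 12 + (-24 + 15*V) = -12 + 15*V)
U = 70 (U = -35*(-2) = 70)
K(-18) + U*g(5) = -19 + 70*(-12 + 15*5) = -19 + 70*(-12 + 75) = -19 + 70*63 = -19 + 4410 = 4391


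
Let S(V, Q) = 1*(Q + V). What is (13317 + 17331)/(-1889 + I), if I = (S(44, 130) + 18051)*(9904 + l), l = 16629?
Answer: 7662/120890509 ≈ 6.3380e-5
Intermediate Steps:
S(V, Q) = Q + V
I = 483563925 (I = ((130 + 44) + 18051)*(9904 + 16629) = (174 + 18051)*26533 = 18225*26533 = 483563925)
(13317 + 17331)/(-1889 + I) = (13317 + 17331)/(-1889 + 483563925) = 30648/483562036 = 30648*(1/483562036) = 7662/120890509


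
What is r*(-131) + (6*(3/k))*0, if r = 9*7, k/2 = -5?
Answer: -8253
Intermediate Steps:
k = -10 (k = 2*(-5) = -10)
r = 63
r*(-131) + (6*(3/k))*0 = 63*(-131) + (6*(3/(-10)))*0 = -8253 + (6*(3*(-⅒)))*0 = -8253 + (6*(-3/10))*0 = -8253 - 9/5*0 = -8253 + 0 = -8253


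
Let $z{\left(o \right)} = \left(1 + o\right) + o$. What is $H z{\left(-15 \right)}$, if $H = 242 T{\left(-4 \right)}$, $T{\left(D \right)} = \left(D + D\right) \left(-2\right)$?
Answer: $-112288$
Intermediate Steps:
$z{\left(o \right)} = 1 + 2 o$
$T{\left(D \right)} = - 4 D$ ($T{\left(D \right)} = 2 D \left(-2\right) = - 4 D$)
$H = 3872$ ($H = 242 \left(\left(-4\right) \left(-4\right)\right) = 242 \cdot 16 = 3872$)
$H z{\left(-15 \right)} = 3872 \left(1 + 2 \left(-15\right)\right) = 3872 \left(1 - 30\right) = 3872 \left(-29\right) = -112288$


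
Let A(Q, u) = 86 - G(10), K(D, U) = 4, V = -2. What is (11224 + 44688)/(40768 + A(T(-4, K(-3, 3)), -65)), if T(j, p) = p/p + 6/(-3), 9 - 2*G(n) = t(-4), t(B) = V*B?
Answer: 111824/81707 ≈ 1.3686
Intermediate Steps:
t(B) = -2*B
G(n) = ½ (G(n) = 9/2 - (-1)*(-4) = 9/2 - ½*8 = 9/2 - 4 = ½)
T(j, p) = -1 (T(j, p) = 1 + 6*(-⅓) = 1 - 2 = -1)
A(Q, u) = 171/2 (A(Q, u) = 86 - 1*½ = 86 - ½ = 171/2)
(11224 + 44688)/(40768 + A(T(-4, K(-3, 3)), -65)) = (11224 + 44688)/(40768 + 171/2) = 55912/(81707/2) = 55912*(2/81707) = 111824/81707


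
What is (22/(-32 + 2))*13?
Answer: -143/15 ≈ -9.5333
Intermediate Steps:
(22/(-32 + 2))*13 = (22/(-30))*13 = (22*(-1/30))*13 = -11/15*13 = -143/15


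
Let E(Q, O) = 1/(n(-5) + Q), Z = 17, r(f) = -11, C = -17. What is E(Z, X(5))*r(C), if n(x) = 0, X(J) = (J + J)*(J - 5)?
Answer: -11/17 ≈ -0.64706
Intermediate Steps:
X(J) = 2*J*(-5 + J) (X(J) = (2*J)*(-5 + J) = 2*J*(-5 + J))
E(Q, O) = 1/Q (E(Q, O) = 1/(0 + Q) = 1/Q)
E(Z, X(5))*r(C) = -11/17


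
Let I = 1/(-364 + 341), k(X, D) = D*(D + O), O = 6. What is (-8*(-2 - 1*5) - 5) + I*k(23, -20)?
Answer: 893/23 ≈ 38.826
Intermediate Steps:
k(X, D) = D*(6 + D) (k(X, D) = D*(D + 6) = D*(6 + D))
I = -1/23 (I = 1/(-23) = -1/23 ≈ -0.043478)
(-8*(-2 - 1*5) - 5) + I*k(23, -20) = (-8*(-2 - 1*5) - 5) - (-20)*(6 - 20)/23 = (-8*(-2 - 5) - 5) - (-20)*(-14)/23 = (-8*(-7) - 5) - 1/23*280 = (56 - 5) - 280/23 = 51 - 280/23 = 893/23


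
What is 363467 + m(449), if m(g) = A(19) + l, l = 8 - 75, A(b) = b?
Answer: 363419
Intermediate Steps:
l = -67
m(g) = -48 (m(g) = 19 - 67 = -48)
363467 + m(449) = 363467 - 48 = 363419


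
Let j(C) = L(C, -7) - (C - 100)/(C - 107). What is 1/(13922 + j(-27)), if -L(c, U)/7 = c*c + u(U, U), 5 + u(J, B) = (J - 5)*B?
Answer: 134/1107517 ≈ 0.00012099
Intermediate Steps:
u(J, B) = -5 + B*(-5 + J) (u(J, B) = -5 + (J - 5)*B = -5 + (-5 + J)*B = -5 + B*(-5 + J))
L(c, U) = 35 - 7*U**2 - 7*c**2 + 35*U (L(c, U) = -7*(c*c + (-5 - 5*U + U*U)) = -7*(c**2 + (-5 - 5*U + U**2)) = -7*(c**2 + (-5 + U**2 - 5*U)) = -7*(-5 + U**2 + c**2 - 5*U) = 35 - 7*U**2 - 7*c**2 + 35*U)
j(C) = -553 - 7*C**2 - (-100 + C)/(-107 + C) (j(C) = (35 - 7*(-7)**2 - 7*C**2 + 35*(-7)) - (C - 100)/(C - 107) = (35 - 7*49 - 7*C**2 - 245) - (-100 + C)/(-107 + C) = (35 - 343 - 7*C**2 - 245) - (-100 + C)/(-107 + C) = (-553 - 7*C**2) - (-100 + C)/(-107 + C) = -553 - 7*C**2 - (-100 + C)/(-107 + C))
1/(13922 + j(-27)) = 1/(13922 + (59271 - 554*(-27) - 7*(-27)**3 + 749*(-27)**2)/(-107 - 27)) = 1/(13922 + (59271 + 14958 - 7*(-19683) + 749*729)/(-134)) = 1/(13922 - (59271 + 14958 + 137781 + 546021)/134) = 1/(13922 - 1/134*758031) = 1/(13922 - 758031/134) = 1/(1107517/134) = 134/1107517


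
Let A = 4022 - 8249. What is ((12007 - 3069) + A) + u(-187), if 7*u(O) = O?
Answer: 32790/7 ≈ 4684.3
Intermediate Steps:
A = -4227
u(O) = O/7
((12007 - 3069) + A) + u(-187) = ((12007 - 3069) - 4227) + (⅐)*(-187) = (8938 - 4227) - 187/7 = 4711 - 187/7 = 32790/7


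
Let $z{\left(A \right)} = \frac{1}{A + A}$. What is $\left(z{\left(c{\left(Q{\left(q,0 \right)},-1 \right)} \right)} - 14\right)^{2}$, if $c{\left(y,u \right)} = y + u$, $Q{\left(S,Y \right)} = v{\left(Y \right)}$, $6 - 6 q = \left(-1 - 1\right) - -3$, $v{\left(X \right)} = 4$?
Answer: $\frac{6889}{36} \approx 191.36$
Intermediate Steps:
$q = \frac{5}{6}$ ($q = 1 - \frac{\left(-1 - 1\right) - -3}{6} = 1 - \frac{-2 + 3}{6} = 1 - \frac{1}{6} = \frac{5}{6} \approx 0.83333$)
$Q{\left(S,Y \right)} = 4$
$c{\left(y,u \right)} = u + y$
$z{\left(A \right)} = \frac{1}{2 A}$
$\left(z{\left(c{\left(Q{\left(q,0 \right)},-1 \right)} \right)} - 14\right)^{2} = \left(\frac{1}{2 \left(-1 + 4\right)} - 14\right)^{2} = \left(\frac{1}{2 \cdot 3} - 14\right)^{2} = \left(\frac{1}{2} \cdot \frac{1}{3} - 14\right)^{2} = \left(\frac{1}{6} - 14\right)^{2} = \left(- \frac{83}{6}\right)^{2} = \frac{6889}{36}$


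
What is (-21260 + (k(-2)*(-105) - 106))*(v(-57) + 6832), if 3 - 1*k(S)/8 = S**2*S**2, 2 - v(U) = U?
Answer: -71983386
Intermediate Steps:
v(U) = 2 - U
k(S) = 24 - 8*S**4 (k(S) = 24 - 8*S**2*S**2 = 24 - 8*S**4)
(-21260 + (k(-2)*(-105) - 106))*(v(-57) + 6832) = (-21260 + ((24 - 8*(-2)**4)*(-105) - 106))*((2 - 1*(-57)) + 6832) = (-21260 + ((24 - 8*16)*(-105) - 106))*((2 + 57) + 6832) = (-21260 + ((24 - 128)*(-105) - 106))*(59 + 6832) = (-21260 + (-104*(-105) - 106))*6891 = (-21260 + (10920 - 106))*6891 = (-21260 + 10814)*6891 = -10446*6891 = -71983386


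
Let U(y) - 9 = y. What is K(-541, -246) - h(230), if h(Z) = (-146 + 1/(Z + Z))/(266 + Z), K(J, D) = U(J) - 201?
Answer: -167174121/228160 ≈ -732.71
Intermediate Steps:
U(y) = 9 + y
K(J, D) = -192 + J (K(J, D) = (9 + J) - 201 = -192 + J)
h(Z) = (-146 + 1/(2*Z))/(266 + Z)
K(-541, -246) - h(230) = (-192 - 541) - (1 - 292*230)/(2*230*(266 + 230)) = -733 - (1 - 67160)/(2*230*496) = -733 - (-67159)/(2*230*496) = -733 - 1*(-67159/228160) = -733 + 67159/228160 = -167174121/228160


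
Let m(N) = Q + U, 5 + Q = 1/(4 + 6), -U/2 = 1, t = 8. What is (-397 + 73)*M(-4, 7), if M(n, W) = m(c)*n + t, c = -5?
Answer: -57672/5 ≈ -11534.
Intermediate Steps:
U = -2 (U = -2*1 = -2)
Q = -49/10 (Q = -5 + 1/(4 + 6) = -5 + 1/10 = -5 + ⅒ = -49/10 ≈ -4.9000)
m(N) = -69/10 (m(N) = -49/10 - 2 = -69/10)
M(n, W) = 8 - 69*n/10 (M(n, W) = -69*n/10 + 8 = 8 - 69*n/10)
(-397 + 73)*M(-4, 7) = (-397 + 73)*(8 - 69/10*(-4)) = -324*(8 + 138/5) = -324*178/5 = -57672/5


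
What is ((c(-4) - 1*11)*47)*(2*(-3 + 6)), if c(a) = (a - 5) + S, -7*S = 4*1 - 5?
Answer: -39198/7 ≈ -5599.7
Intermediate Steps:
S = 1/7 (S = -(4*1 - 5)/7 = -(4 - 5)/7 = -1/7*(-1) = 1/7 ≈ 0.14286)
c(a) = -34/7 + a (c(a) = (a - 5) + 1/7 = (-5 + a) + 1/7 = -34/7 + a)
((c(-4) - 1*11)*47)*(2*(-3 + 6)) = (((-34/7 - 4) - 1*11)*47)*(2*(-3 + 6)) = ((-62/7 - 11)*47)*(2*3) = -139/7*47*6 = -6533/7*6 = -39198/7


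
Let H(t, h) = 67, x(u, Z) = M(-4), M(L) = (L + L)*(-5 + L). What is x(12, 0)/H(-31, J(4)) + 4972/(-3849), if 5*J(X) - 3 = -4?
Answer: -55996/257883 ≈ -0.21714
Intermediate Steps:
M(L) = 2*L*(-5 + L) (M(L) = (2*L)*(-5 + L) = 2*L*(-5 + L))
x(u, Z) = 72 (x(u, Z) = 2*(-4)*(-5 - 4) = 2*(-4)*(-9) = 72)
J(X) = -⅕ (J(X) = ⅗ + (⅕)*(-4) = ⅗ - ⅘ = -⅕)
x(12, 0)/H(-31, J(4)) + 4972/(-3849) = 72/67 + 4972/(-3849) = 72*(1/67) + 4972*(-1/3849) = 72/67 - 4972/3849 = -55996/257883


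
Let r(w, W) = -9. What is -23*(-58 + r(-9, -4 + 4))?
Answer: 1541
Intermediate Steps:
-23*(-58 + r(-9, -4 + 4)) = -23*(-58 - 9) = -23*(-67) = 1541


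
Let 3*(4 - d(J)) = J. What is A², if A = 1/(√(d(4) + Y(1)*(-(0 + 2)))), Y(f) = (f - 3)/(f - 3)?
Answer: 3/2 ≈ 1.5000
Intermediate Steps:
d(J) = 4 - J/3
Y(f) = 1 (Y(f) = (-3 + f)/(-3 + f) = 1)
A = √6/2 (A = 1/(√((4 - ⅓*4) + 1*(-(0 + 2)))) = 1/(√((4 - 4/3) + 1*(-1*2))) = 1/(√(8/3 + 1*(-2))) = 1/(√(8/3 - 2)) = 1/(√(⅔)) = 1/(√6/3) = √6/2 ≈ 1.2247)
A² = (√6/2)² = 3/2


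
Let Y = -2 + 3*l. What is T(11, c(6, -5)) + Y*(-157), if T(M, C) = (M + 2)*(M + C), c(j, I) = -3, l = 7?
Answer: -2879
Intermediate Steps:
T(M, C) = (2 + M)*(C + M)
Y = 19 (Y = -2 + 3*7 = -2 + 21 = 19)
T(11, c(6, -5)) + Y*(-157) = (11**2 + 2*(-3) + 2*11 - 3*11) + 19*(-157) = (121 - 6 + 22 - 33) - 2983 = 104 - 2983 = -2879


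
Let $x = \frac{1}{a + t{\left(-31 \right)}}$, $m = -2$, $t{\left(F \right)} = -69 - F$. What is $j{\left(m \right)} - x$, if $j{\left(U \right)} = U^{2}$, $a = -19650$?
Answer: $\frac{78753}{19688} \approx 4.0001$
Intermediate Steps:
$x = - \frac{1}{19688}$ ($x = \frac{1}{-19650 - 38} = \frac{1}{-19688} = - \frac{1}{19688} \approx -5.0792 \cdot 10^{-5}$)
$j{\left(m \right)} - x = \left(-2\right)^{2} - - \frac{1}{19688} = 4 + \frac{1}{19688} = \frac{78753}{19688}$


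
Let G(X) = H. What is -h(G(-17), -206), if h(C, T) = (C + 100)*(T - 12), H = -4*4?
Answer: 18312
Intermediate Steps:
H = -16
G(X) = -16
h(C, T) = (-12 + T)*(100 + C) (h(C, T) = (100 + C)*(-12 + T) = (-12 + T)*(100 + C))
-h(G(-17), -206) = -(-1200 - 12*(-16) + 100*(-206) - 16*(-206)) = -(-1200 + 192 - 20600 + 3296) = -1*(-18312) = 18312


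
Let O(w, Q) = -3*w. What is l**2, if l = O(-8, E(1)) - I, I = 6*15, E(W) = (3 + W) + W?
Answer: 4356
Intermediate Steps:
E(W) = 3 + 2*W
I = 90
l = -66 (l = -3*(-8) - 1*90 = 24 - 90 = -66)
l**2 = (-66)**2 = 4356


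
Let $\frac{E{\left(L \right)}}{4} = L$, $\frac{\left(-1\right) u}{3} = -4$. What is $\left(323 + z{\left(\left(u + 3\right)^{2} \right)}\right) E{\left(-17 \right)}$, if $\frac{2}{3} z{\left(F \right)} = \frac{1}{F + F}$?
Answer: $- \frac{1647317}{75} \approx -21964.0$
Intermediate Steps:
$u = 12$ ($u = \left(-3\right) \left(-4\right) = 12$)
$z{\left(F \right)} = \frac{3}{4 F}$ ($z{\left(F \right)} = \frac{3}{2 \left(F + F\right)} = \frac{3}{2 \cdot 2 F} = \frac{3 \frac{1}{2 F}}{2} = \frac{3}{4 F}$)
$E{\left(L \right)} = 4 L$
$\left(323 + z{\left(\left(u + 3\right)^{2} \right)}\right) E{\left(-17 \right)} = \left(323 + \frac{3}{4 \left(12 + 3\right)^{2}}\right) 4 \left(-17\right) = \left(323 + \frac{3}{4 \cdot 15^{2}}\right) \left(-68\right) = \left(323 + \frac{3}{4 \cdot 225}\right) \left(-68\right) = \left(323 + \frac{3}{4} \cdot \frac{1}{225}\right) \left(-68\right) = \left(323 + \frac{1}{300}\right) \left(-68\right) = \frac{96901}{300} \left(-68\right) = - \frac{1647317}{75}$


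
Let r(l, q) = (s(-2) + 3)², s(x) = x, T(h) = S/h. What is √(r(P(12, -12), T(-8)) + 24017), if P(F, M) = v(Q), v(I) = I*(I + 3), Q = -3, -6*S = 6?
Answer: √24018 ≈ 154.98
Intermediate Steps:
S = -1 (S = -⅙*6 = -1)
T(h) = -1/h
v(I) = I*(3 + I)
P(F, M) = 0 (P(F, M) = -3*(3 - 3) = -3*0 = 0)
r(l, q) = 1 (r(l, q) = (-2 + 3)² = 1² = 1)
√(r(P(12, -12), T(-8)) + 24017) = √(1 + 24017) = √24018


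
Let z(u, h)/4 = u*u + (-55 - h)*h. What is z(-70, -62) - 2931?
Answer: 14933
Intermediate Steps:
z(u, h) = 4*u² + 4*h*(-55 - h) (z(u, h) = 4*(u*u + (-55 - h)*h) = 4*(u² + h*(-55 - h)) = 4*u² + 4*h*(-55 - h))
z(-70, -62) - 2931 = (-220*(-62) - 4*(-62)² + 4*(-70)²) - 2931 = (13640 - 4*3844 + 4*4900) - 2931 = (13640 - 15376 + 19600) - 2931 = 17864 - 2931 = 14933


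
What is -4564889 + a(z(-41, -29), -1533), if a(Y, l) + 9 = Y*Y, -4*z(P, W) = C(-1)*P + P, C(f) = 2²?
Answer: -72996343/16 ≈ -4.5623e+6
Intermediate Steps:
C(f) = 4
z(P, W) = -5*P/4 (z(P, W) = -(4*P + P)/4 = -5*P/4)
a(Y, l) = -9 + Y² (a(Y, l) = -9 + Y*Y = -9 + Y²)
-4564889 + a(z(-41, -29), -1533) = -4564889 + (-9 + (-5/4*(-41))²) = -4564889 + (-9 + (205/4)²) = -4564889 + (-9 + 42025/16) = -4564889 + 41881/16 = -72996343/16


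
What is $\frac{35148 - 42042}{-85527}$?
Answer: $\frac{766}{9503} \approx 0.080606$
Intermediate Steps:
$\frac{35148 - 42042}{-85527} = \left(-6894\right) \left(- \frac{1}{85527}\right) = \frac{766}{9503}$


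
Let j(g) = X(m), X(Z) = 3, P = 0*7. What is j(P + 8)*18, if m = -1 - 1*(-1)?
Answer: 54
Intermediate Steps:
m = 0 (m = -1 + 1 = 0)
P = 0
j(g) = 3
j(P + 8)*18 = 3*18 = 54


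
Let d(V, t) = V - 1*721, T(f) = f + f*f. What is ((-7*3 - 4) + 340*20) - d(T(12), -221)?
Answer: 7340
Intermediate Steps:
T(f) = f + f²
d(V, t) = -721 + V (d(V, t) = V - 721 = -721 + V)
((-7*3 - 4) + 340*20) - d(T(12), -221) = ((-7*3 - 4) + 340*20) - (-721 + 12*(1 + 12)) = ((-21 - 4) + 6800) - (-721 + 12*13) = (-25 + 6800) - (-721 + 156) = 6775 - 1*(-565) = 6775 + 565 = 7340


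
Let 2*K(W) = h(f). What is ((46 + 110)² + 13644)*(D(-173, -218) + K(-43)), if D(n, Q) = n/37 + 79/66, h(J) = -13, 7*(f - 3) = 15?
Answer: -154249440/407 ≈ -3.7899e+5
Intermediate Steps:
f = 36/7 (f = 3 + (⅐)*15 = 3 + 15/7 = 36/7 ≈ 5.1429)
K(W) = -13/2 (K(W) = (½)*(-13) = -13/2)
D(n, Q) = 79/66 + n/37 (D(n, Q) = n*(1/37) + 79*(1/66) = n/37 + 79/66 = 79/66 + n/37)
((46 + 110)² + 13644)*(D(-173, -218) + K(-43)) = ((46 + 110)² + 13644)*((79/66 + (1/37)*(-173)) - 13/2) = (156² + 13644)*((79/66 - 173/37) - 13/2) = (24336 + 13644)*(-8495/2442 - 13/2) = 37980*(-12184/1221) = -154249440/407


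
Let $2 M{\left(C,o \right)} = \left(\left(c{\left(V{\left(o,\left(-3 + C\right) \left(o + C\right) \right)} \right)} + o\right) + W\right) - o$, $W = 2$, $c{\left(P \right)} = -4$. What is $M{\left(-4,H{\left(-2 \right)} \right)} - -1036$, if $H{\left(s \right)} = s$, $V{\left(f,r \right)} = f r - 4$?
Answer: $1035$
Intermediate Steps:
$V{\left(f,r \right)} = -4 + f r$
$M{\left(C,o \right)} = -1$ ($M{\left(C,o \right)} = \frac{\left(\left(-4 + o\right) + 2\right) - o}{2} = \frac{\left(-2 + o\right) - o}{2} = \frac{1}{2} \left(-2\right) = -1$)
$M{\left(-4,H{\left(-2 \right)} \right)} - -1036 = -1 - -1036 = -1 + 1036 = 1035$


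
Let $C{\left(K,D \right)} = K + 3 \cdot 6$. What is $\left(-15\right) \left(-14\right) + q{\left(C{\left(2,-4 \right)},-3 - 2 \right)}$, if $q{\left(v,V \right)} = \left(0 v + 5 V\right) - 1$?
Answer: $184$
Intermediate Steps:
$C{\left(K,D \right)} = 18 + K$ ($C{\left(K,D \right)} = K + 18 = 18 + K$)
$q{\left(v,V \right)} = -1 + 5 V$ ($q{\left(v,V \right)} = \left(0 + 5 V\right) - 1 = 5 V - 1 = -1 + 5 V$)
$\left(-15\right) \left(-14\right) + q{\left(C{\left(2,-4 \right)},-3 - 2 \right)} = \left(-15\right) \left(-14\right) + \left(-1 + 5 \left(-3 - 2\right)\right) = 210 + \left(-1 + 5 \left(-5\right)\right) = 210 - 26 = 184$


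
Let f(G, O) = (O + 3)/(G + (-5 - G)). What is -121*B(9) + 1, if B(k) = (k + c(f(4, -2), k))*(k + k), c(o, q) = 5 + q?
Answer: -50093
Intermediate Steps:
f(G, O) = -⅗ - O/5 (f(G, O) = (3 + O)/(-5) = (3 + O)*(-⅕) = -⅗ - O/5)
B(k) = 2*k*(5 + 2*k) (B(k) = (k + (5 + k))*(k + k) = (5 + 2*k)*(2*k) = 2*k*(5 + 2*k))
-121*B(9) + 1 = -242*9*(5 + 2*9) + 1 = -242*9*(5 + 18) + 1 = -242*9*23 + 1 = -121*414 + 1 = -50094 + 1 = -50093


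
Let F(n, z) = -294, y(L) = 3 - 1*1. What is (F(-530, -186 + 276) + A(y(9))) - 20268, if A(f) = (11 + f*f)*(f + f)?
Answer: -20502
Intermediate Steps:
y(L) = 2 (y(L) = 3 - 1 = 2)
A(f) = 2*f*(11 + f**2) (A(f) = (11 + f**2)*(2*f) = 2*f*(11 + f**2))
(F(-530, -186 + 276) + A(y(9))) - 20268 = (-294 + 2*2*(11 + 2**2)) - 20268 = (-294 + 2*2*(11 + 4)) - 20268 = (-294 + 2*2*15) - 20268 = (-294 + 60) - 20268 = -234 - 20268 = -20502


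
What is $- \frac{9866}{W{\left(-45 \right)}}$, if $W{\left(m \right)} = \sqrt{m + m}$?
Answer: $\frac{4933 i \sqrt{10}}{15} \approx 1040.0 i$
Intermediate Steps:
$W{\left(m \right)} = \sqrt{2} \sqrt{m}$ ($W{\left(m \right)} = \sqrt{2 m} = \sqrt{2} \sqrt{m}$)
$- \frac{9866}{W{\left(-45 \right)}} = - \frac{9866}{\sqrt{2} \sqrt{-45}} = - \frac{9866}{\sqrt{2} \cdot 3 i \sqrt{5}} = - \frac{9866}{3 i \sqrt{10}} = - 9866 \left(- \frac{i \sqrt{10}}{30}\right) = \frac{4933 i \sqrt{10}}{15}$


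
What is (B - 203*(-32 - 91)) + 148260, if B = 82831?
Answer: 256060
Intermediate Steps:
(B - 203*(-32 - 91)) + 148260 = (82831 - 203*(-32 - 91)) + 148260 = (82831 - 203*(-123)) + 148260 = (82831 + 24969) + 148260 = 107800 + 148260 = 256060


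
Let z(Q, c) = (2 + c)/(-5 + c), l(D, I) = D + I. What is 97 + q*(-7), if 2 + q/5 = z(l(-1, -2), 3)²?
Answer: -207/4 ≈ -51.750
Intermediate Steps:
z(Q, c) = (2 + c)/(-5 + c)
q = 85/4 (q = -10 + 5*((2 + 3)/(-5 + 3))² = -10 + 5*(5/(-2))² = -10 + 5*(-½*5)² = -10 + 5*(-5/2)² = -10 + 5*(25/4) = -10 + 125/4 = 85/4 ≈ 21.250)
97 + q*(-7) = 97 + (85/4)*(-7) = 97 - 595/4 = -207/4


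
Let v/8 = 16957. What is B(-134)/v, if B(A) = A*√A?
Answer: -67*I*√134/67828 ≈ -0.011435*I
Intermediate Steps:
B(A) = A^(3/2)
v = 135656 (v = 8*16957 = 135656)
B(-134)/v = (-134)^(3/2)/135656 = -134*I*√134*(1/135656) = -67*I*√134/67828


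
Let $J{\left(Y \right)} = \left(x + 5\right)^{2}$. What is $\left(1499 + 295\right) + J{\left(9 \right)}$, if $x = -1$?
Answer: $1810$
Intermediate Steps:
$J{\left(Y \right)} = 16$ ($J{\left(Y \right)} = \left(-1 + 5\right)^{2} = 4^{2} = 16$)
$\left(1499 + 295\right) + J{\left(9 \right)} = \left(1499 + 295\right) + 16 = 1794 + 16 = 1810$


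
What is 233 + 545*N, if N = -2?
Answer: -857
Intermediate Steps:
233 + 545*N = 233 + 545*(-2) = 233 - 1090 = -857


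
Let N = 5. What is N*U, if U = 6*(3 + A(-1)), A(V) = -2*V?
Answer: 150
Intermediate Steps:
U = 30 (U = 6*(3 - 2*(-1)) = 6*(3 + 2) = 6*5 = 30)
N*U = 5*30 = 150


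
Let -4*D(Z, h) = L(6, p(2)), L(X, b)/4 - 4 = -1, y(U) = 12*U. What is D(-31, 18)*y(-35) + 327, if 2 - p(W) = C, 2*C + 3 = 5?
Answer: 1587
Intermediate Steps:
C = 1 (C = -3/2 + (½)*5 = -3/2 + 5/2 = 1)
p(W) = 1 (p(W) = 2 - 1*1 = 2 - 1 = 1)
L(X, b) = 12 (L(X, b) = 16 + 4*(-1) = 16 - 4 = 12)
D(Z, h) = -3 (D(Z, h) = -¼*12 = -3)
D(-31, 18)*y(-35) + 327 = -36*(-35) + 327 = -3*(-420) + 327 = 1260 + 327 = 1587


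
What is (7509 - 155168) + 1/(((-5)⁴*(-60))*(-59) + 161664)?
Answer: -350566682075/2374164 ≈ -1.4766e+5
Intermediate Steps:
(7509 - 155168) + 1/(((-5)⁴*(-60))*(-59) + 161664) = -147659 + 1/((625*(-60))*(-59) + 161664) = -147659 + 1/(-37500*(-59) + 161664) = -147659 + 1/(2212500 + 161664) = -147659 + 1/2374164 = -350566682075/2374164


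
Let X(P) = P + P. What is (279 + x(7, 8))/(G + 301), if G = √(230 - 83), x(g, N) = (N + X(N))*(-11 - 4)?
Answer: -3483/12922 + 81*√3/12922 ≈ -0.25868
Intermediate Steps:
X(P) = 2*P
x(g, N) = -45*N (x(g, N) = (N + 2*N)*(-11 - 4) = (3*N)*(-15) = -45*N)
G = 7*√3 (G = √147 = 7*√3 ≈ 12.124)
(279 + x(7, 8))/(G + 301) = (279 - 45*8)/(7*√3 + 301) = (279 - 360)/(301 + 7*√3) = -81/(301 + 7*√3)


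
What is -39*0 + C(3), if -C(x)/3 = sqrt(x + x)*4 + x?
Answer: -9 - 12*sqrt(6) ≈ -38.394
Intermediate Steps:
C(x) = -3*x - 12*sqrt(2)*sqrt(x) (C(x) = -3*(sqrt(x + x)*4 + x) = -3*(sqrt(2*x)*4 + x) = -3*((sqrt(2)*sqrt(x))*4 + x) = -3*(4*sqrt(2)*sqrt(x) + x) = -3*(x + 4*sqrt(2)*sqrt(x)) = -3*x - 12*sqrt(2)*sqrt(x))
-39*0 + C(3) = -39*0 + (-3*3 - 12*sqrt(2)*sqrt(3)) = 0 + (-9 - 12*sqrt(6)) = -9 - 12*sqrt(6)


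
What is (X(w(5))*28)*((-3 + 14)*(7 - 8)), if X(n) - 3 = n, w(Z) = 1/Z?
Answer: -4928/5 ≈ -985.60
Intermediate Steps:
X(n) = 3 + n
(X(w(5))*28)*((-3 + 14)*(7 - 8)) = ((3 + 1/5)*28)*((-3 + 14)*(7 - 8)) = ((3 + 1/5)*28)*(11*(-1)) = ((16/5)*28)*(-11) = (448/5)*(-11) = -4928/5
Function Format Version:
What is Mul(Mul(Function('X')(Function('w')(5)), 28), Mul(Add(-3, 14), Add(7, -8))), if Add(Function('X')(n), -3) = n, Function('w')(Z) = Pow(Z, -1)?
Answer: Rational(-4928, 5) ≈ -985.60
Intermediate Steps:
Function('X')(n) = Add(3, n)
Mul(Mul(Function('X')(Function('w')(5)), 28), Mul(Add(-3, 14), Add(7, -8))) = Mul(Mul(Add(3, Pow(5, -1)), 28), Mul(Add(-3, 14), Add(7, -8))) = Mul(Mul(Add(3, Rational(1, 5)), 28), Mul(11, -1)) = Mul(Mul(Rational(16, 5), 28), -11) = Mul(Rational(448, 5), -11) = Rational(-4928, 5)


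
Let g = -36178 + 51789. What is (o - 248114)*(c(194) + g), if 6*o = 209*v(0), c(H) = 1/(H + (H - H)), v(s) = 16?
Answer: -1124601044225/291 ≈ -3.8646e+9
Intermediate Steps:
g = 15611
c(H) = 1/H (c(H) = 1/(H + 0) = 1/H)
o = 1672/3 (o = (209*16)/6 = (⅙)*3344 = 1672/3 ≈ 557.33)
(o - 248114)*(c(194) + g) = (1672/3 - 248114)*(1/194 + 15611) = -742670*(1/194 + 15611)/3 = -742670/3*3028535/194 = -1124601044225/291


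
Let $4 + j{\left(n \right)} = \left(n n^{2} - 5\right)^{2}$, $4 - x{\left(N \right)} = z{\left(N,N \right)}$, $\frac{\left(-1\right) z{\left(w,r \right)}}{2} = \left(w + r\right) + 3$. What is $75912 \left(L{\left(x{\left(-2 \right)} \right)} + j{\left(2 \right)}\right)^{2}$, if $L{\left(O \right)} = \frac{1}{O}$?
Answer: $2296338$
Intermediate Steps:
$z{\left(w,r \right)} = -6 - 2 r - 2 w$ ($z{\left(w,r \right)} = - 2 \left(\left(w + r\right) + 3\right) = - 2 \left(\left(r + w\right) + 3\right) = - 2 \left(3 + r + w\right) = -6 - 2 r - 2 w$)
$x{\left(N \right)} = 10 + 4 N$ ($x{\left(N \right)} = 4 - \left(-6 - 2 N - 2 N\right) = 4 - \left(-6 - 4 N\right) = 4 + \left(6 + 4 N\right) = 10 + 4 N$)
$j{\left(n \right)} = -4 + \left(-5 + n^{3}\right)^{2}$ ($j{\left(n \right)} = -4 + \left(n n^{2} - 5\right)^{2} = -4 + \left(n^{3} - 5\right)^{2} = -4 + \left(-5 + n^{3}\right)^{2}$)
$75912 \left(L{\left(x{\left(-2 \right)} \right)} + j{\left(2 \right)}\right)^{2} = 75912 \left(\frac{1}{10 + 4 \left(-2\right)} - \left(4 - \left(-5 + 2^{3}\right)^{2}\right)\right)^{2} = 75912 \left(\frac{1}{10 - 8} - \left(4 - \left(-5 + 8\right)^{2}\right)\right)^{2} = 75912 \left(\frac{1}{2} - \left(4 - 3^{2}\right)\right)^{2} = 75912 \left(\frac{1}{2} + \left(-4 + 9\right)\right)^{2} = 75912 \left(\frac{1}{2} + 5\right)^{2} = 75912 \left(\frac{11}{2}\right)^{2} = 75912 \cdot \frac{121}{4} = 2296338$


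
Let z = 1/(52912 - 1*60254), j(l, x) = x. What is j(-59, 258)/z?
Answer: -1894236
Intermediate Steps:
z = -1/7342 (z = 1/(52912 - 60254) = 1/(-7342) = -1/7342 ≈ -0.00013620)
j(-59, 258)/z = 258/(-1/7342) = 258*(-7342) = -1894236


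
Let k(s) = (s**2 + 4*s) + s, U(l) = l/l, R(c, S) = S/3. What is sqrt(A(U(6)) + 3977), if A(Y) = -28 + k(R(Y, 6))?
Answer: sqrt(3963) ≈ 62.952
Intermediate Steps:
R(c, S) = S/3 (R(c, S) = S*(1/3) = S/3)
U(l) = 1
k(s) = s**2 + 5*s
A(Y) = -14 (A(Y) = -28 + ((1/3)*6)*(5 + (1/3)*6) = -28 + 2*(5 + 2) = -28 + 2*7 = -28 + 14 = -14)
sqrt(A(U(6)) + 3977) = sqrt(-14 + 3977) = sqrt(3963)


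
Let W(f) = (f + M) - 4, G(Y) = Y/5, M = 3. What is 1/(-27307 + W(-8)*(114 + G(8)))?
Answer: -5/141737 ≈ -3.5277e-5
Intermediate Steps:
G(Y) = Y/5 (G(Y) = Y*(⅕) = Y/5)
W(f) = -1 + f (W(f) = (f + 3) - 4 = (3 + f) - 4 = -1 + f)
1/(-27307 + W(-8)*(114 + G(8))) = 1/(-27307 + (-1 - 8)*(114 + (⅕)*8)) = 1/(-27307 - 9*(114 + 8/5)) = 1/(-27307 - 9*578/5) = 1/(-27307 - 5202/5) = 1/(-141737/5) = -5/141737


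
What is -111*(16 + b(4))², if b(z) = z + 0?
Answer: -44400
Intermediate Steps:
b(z) = z
-111*(16 + b(4))² = -111*(16 + 4)² = -111*20² = -111*400 = -44400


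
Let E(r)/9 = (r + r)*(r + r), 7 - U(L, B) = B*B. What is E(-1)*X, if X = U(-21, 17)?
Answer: -10152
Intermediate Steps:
U(L, B) = 7 - B**2 (U(L, B) = 7 - B*B = 7 - B**2)
E(r) = 36*r**2 (E(r) = 9*((r + r)*(r + r)) = 9*((2*r)*(2*r)) = 9*(4*r**2) = 36*r**2)
X = -282 (X = 7 - 1*17**2 = 7 - 1*289 = 7 - 289 = -282)
E(-1)*X = (36*(-1)**2)*(-282) = (36*1)*(-282) = 36*(-282) = -10152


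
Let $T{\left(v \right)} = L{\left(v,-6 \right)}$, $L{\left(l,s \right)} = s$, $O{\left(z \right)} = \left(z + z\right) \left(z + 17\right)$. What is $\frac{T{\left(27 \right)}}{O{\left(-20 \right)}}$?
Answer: $- \frac{1}{20} \approx -0.05$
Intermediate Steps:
$O{\left(z \right)} = 2 z \left(17 + z\right)$
$T{\left(v \right)} = -6$
$\frac{T{\left(27 \right)}}{O{\left(-20 \right)}} = - \frac{6}{2 \left(-20\right) \left(17 - 20\right)} = - \frac{6}{2 \left(-20\right) \left(-3\right)} = - \frac{6}{120} = \left(-6\right) \frac{1}{120} = - \frac{1}{20}$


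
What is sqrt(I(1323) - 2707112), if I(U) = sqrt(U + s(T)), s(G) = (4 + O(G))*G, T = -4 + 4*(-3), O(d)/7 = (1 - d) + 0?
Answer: sqrt(-2707112 + I*sqrt(645)) ≈ 0.008 + 1645.3*I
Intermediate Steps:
O(d) = 7 - 7*d (O(d) = 7*((1 - d) + 0) = 7*(1 - d) = 7 - 7*d)
T = -16 (T = -4 - 12 = -16)
s(G) = G*(11 - 7*G) (s(G) = (4 + (7 - 7*G))*G = (11 - 7*G)*G = G*(11 - 7*G))
I(U) = sqrt(-1968 + U) (I(U) = sqrt(U - 16*(11 - 7*(-16))) = sqrt(U - 16*(11 + 112)) = sqrt(U - 16*123) = sqrt(U - 1968) = sqrt(-1968 + U))
sqrt(I(1323) - 2707112) = sqrt(sqrt(-1968 + 1323) - 2707112) = sqrt(sqrt(-645) - 2707112) = sqrt(I*sqrt(645) - 2707112) = sqrt(-2707112 + I*sqrt(645))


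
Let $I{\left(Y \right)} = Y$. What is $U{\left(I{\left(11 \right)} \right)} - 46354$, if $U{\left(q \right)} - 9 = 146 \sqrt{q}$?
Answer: $-46345 + 146 \sqrt{11} \approx -45861.0$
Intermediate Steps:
$U{\left(q \right)} = 9 + 146 \sqrt{q}$
$U{\left(I{\left(11 \right)} \right)} - 46354 = \left(9 + 146 \sqrt{11}\right) - 46354 = -46345 + 146 \sqrt{11}$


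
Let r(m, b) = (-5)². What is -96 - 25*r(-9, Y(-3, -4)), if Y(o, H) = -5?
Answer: -721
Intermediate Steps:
r(m, b) = 25
-96 - 25*r(-9, Y(-3, -4)) = -96 - 25*25 = -96 - 625 = -721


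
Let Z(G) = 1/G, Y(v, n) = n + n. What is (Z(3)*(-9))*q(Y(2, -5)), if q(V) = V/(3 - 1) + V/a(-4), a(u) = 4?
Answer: 45/2 ≈ 22.500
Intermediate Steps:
Y(v, n) = 2*n
Z(G) = 1/G
q(V) = 3*V/4 (q(V) = V/(3 - 1) + V/4 = V/2 + V*(¼) = V*(½) + V/4 = V/2 + V/4 = 3*V/4)
(Z(3)*(-9))*q(Y(2, -5)) = (-9/3)*(3*(2*(-5))/4) = ((⅓)*(-9))*((¾)*(-10)) = -3*(-15/2) = 45/2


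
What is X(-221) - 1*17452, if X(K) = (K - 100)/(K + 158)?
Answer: -366385/21 ≈ -17447.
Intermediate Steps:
X(K) = (-100 + K)/(158 + K)
X(-221) - 1*17452 = (-100 - 221)/(158 - 221) - 1*17452 = -321/(-63) - 17452 = -1/63*(-321) - 17452 = 107/21 - 17452 = -366385/21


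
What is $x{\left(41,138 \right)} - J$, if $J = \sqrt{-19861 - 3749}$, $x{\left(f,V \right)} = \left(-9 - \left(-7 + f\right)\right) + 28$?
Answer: $-15 - i \sqrt{23610} \approx -15.0 - 153.66 i$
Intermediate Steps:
$x{\left(f,V \right)} = 26 - f$ ($x{\left(f,V \right)} = \left(-2 - f\right) + 28 = 26 - f$)
$J = i \sqrt{23610}$ ($J = \sqrt{-23610} = i \sqrt{23610} \approx 153.66 i$)
$x{\left(41,138 \right)} - J = \left(26 - 41\right) - i \sqrt{23610} = -15 - i \sqrt{23610}$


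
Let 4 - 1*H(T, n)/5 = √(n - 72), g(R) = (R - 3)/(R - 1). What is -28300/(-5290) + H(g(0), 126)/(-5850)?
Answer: 1654492/309465 + √6/390 ≈ 5.3526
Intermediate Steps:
g(R) = (-3 + R)/(-1 + R)
H(T, n) = 20 - 5*√(-72 + n) (H(T, n) = 20 - 5*√(n - 72) = 20 - 5*√(-72 + n))
-28300/(-5290) + H(g(0), 126)/(-5850) = -28300/(-5290) + (20 - 5*√(-72 + 126))/(-5850) = -28300*(-1/5290) + (20 - 15*√6)*(-1/5850) = 2830/529 + (20 - 15*√6)*(-1/5850) = 2830/529 + (-2/585 + √6/390) = 1654492/309465 + √6/390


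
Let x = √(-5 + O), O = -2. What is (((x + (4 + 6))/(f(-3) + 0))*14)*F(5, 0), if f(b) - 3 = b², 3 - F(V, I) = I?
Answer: 35 + 7*I*√7/2 ≈ 35.0 + 9.2601*I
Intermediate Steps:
F(V, I) = 3 - I
f(b) = 3 + b²
x = I*√7 (x = √(-5 - 2) = √(-7) = I*√7 ≈ 2.6458*I)
(((x + (4 + 6))/(f(-3) + 0))*14)*F(5, 0) = (((I*√7 + (4 + 6))/((3 + (-3)²) + 0))*14)*(3 - 1*0) = (((I*√7 + 10)/((3 + 9) + 0))*14)*(3 + 0) = (((10 + I*√7)/(12 + 0))*14)*3 = (((10 + I*√7)/12)*14)*3 = (((10 + I*√7)*(1/12))*14)*3 = ((⅚ + I*√7/12)*14)*3 = (35/3 + 7*I*√7/6)*3 = 35 + 7*I*√7/2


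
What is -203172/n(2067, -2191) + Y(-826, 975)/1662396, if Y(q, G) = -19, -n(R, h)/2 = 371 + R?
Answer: 84438056867/2026460724 ≈ 41.668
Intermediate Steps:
n(R, h) = -742 - 2*R (n(R, h) = -2*(371 + R) = -742 - 2*R)
-203172/n(2067, -2191) + Y(-826, 975)/1662396 = -203172/(-742 - 2*2067) - 19/1662396 = -203172/(-742 - 4134) - 19*1/1662396 = -203172/(-4876) - 19/1662396 = -203172*(-1/4876) - 19/1662396 = 50793/1219 - 19/1662396 = 84438056867/2026460724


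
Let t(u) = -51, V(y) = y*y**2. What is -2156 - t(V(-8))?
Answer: -2105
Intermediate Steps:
V(y) = y**3
-2156 - t(V(-8)) = -2156 - 1*(-51) = -2156 + 51 = -2105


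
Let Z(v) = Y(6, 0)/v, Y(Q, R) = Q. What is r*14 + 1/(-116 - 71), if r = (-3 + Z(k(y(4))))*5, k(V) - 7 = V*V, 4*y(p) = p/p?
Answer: -3180983/21131 ≈ -150.54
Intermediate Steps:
y(p) = 1/4 (y(p) = (p/p)/4 = (1/4)*1 = 1/4)
k(V) = 7 + V**2 (k(V) = 7 + V*V = 7 + V**2)
Z(v) = 6/v
r = -1215/113 (r = (-3 + 6/(7 + (1/4)**2))*5 = (-3 + 6/(7 + 1/16))*5 = (-3 + 6/(113/16))*5 = (-3 + 6*(16/113))*5 = (-3 + 96/113)*5 = -243/113*5 = -1215/113 ≈ -10.752)
r*14 + 1/(-116 - 71) = -1215/113*14 + 1/(-116 - 71) = -17010/113 + 1/(-187) = -17010/113 - 1/187 = -3180983/21131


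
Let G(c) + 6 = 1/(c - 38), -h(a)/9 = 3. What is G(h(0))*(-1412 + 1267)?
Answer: 11339/13 ≈ 872.23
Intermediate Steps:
h(a) = -27 (h(a) = -9*3 = -27)
G(c) = -6 + 1/(-38 + c) (G(c) = -6 + 1/(c - 38) = -6 + 1/(-38 + c))
G(h(0))*(-1412 + 1267) = ((229 - 6*(-27))/(-38 - 27))*(-1412 + 1267) = ((229 + 162)/(-65))*(-145) = -1/65*391*(-145) = -391/65*(-145) = 11339/13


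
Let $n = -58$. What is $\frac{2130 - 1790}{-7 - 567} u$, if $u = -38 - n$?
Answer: $- \frac{3400}{287} \approx -11.847$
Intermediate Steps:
$u = 20$ ($u = -38 - -58 = -38 + 58 = 20$)
$\frac{2130 - 1790}{-7 - 567} u = \frac{2130 - 1790}{-7 - 567} \cdot 20 = \frac{340}{-574} \cdot 20 = 340 \left(- \frac{1}{574}\right) 20 = \left(- \frac{170}{287}\right) 20 = - \frac{3400}{287}$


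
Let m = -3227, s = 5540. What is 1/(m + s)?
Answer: 1/2313 ≈ 0.00043234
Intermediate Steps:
1/(m + s) = 1/(-3227 + 5540) = 1/2313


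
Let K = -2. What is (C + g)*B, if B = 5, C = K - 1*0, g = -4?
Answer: -30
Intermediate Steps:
C = -2 (C = -2 - 1*0 = -2 + 0 = -2)
(C + g)*B = (-2 - 4)*5 = -6*5 = -30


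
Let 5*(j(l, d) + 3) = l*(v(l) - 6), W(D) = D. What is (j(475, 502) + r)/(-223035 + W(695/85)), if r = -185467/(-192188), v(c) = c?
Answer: -145563269131/728672345728 ≈ -0.19976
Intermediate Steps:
r = 185467/192188 (r = -185467*(-1/192188) = 185467/192188 ≈ 0.96503)
j(l, d) = -3 + l*(-6 + l)/5 (j(l, d) = -3 + (l*(l - 6))/5 = -3 + (l*(-6 + l))/5 = -3 + l*(-6 + l)/5)
(j(475, 502) + r)/(-223035 + W(695/85)) = ((-3 - 6/5*475 + (1/5)*475**2) + 185467/192188)/(-223035 + 695/85) = ((-3 - 570 + (1/5)*225625) + 185467/192188)/(-223035 + 695*(1/85)) = ((-3 - 570 + 45125) + 185467/192188)/(-223035 + 139/17) = (44552 + 185467/192188)/(-3791456/17) = (8562545243/192188)*(-17/3791456) = -145563269131/728672345728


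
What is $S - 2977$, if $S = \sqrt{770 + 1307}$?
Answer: $-2977 + \sqrt{2077} \approx -2931.4$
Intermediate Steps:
$S = \sqrt{2077} \approx 45.574$
$S - 2977 = \sqrt{2077} - 2977 = -2977 + \sqrt{2077}$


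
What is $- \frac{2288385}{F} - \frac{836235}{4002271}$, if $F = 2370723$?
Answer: $- \frac{3713739490080}{3162758637311} \approx -1.1742$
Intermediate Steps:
$- \frac{2288385}{F} - \frac{836235}{4002271} = - \frac{2288385}{2370723} - \frac{836235}{4002271} = \left(-2288385\right) \frac{1}{2370723} - \frac{836235}{4002271} = - \frac{762795}{790241} - \frac{836235}{4002271} = - \frac{3713739490080}{3162758637311}$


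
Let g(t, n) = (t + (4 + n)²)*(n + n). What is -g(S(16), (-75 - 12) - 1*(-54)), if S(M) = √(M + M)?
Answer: 55506 + 264*√2 ≈ 55879.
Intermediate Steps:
S(M) = √2*√M (S(M) = √(2*M) = √2*√M)
g(t, n) = 2*n*(t + (4 + n)²) (g(t, n) = (t + (4 + n)²)*(2*n) = 2*n*(t + (4 + n)²))
-g(S(16), (-75 - 12) - 1*(-54)) = -2*((-75 - 12) - 1*(-54))*(√2*√16 + (4 + ((-75 - 12) - 1*(-54)))²) = -2*(-87 + 54)*(√2*4 + (4 + (-87 + 54))²) = -2*(-33)*(4*√2 + (4 - 33)²) = -2*(-33)*(4*√2 + (-29)²) = -2*(-33)*(4*√2 + 841) = -2*(-33)*(841 + 4*√2) = -(-55506 - 264*√2) = 55506 + 264*√2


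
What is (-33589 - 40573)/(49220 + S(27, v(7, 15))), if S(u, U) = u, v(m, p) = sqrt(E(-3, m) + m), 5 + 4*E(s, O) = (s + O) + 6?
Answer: -6742/4477 ≈ -1.5059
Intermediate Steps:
E(s, O) = 1/4 + O/4 + s/4 (E(s, O) = -5/4 + ((s + O) + 6)/4 = -5/4 + ((O + s) + 6)/4 = -5/4 + (6 + O + s)/4 = -5/4 + (3/2 + O/4 + s/4) = 1/4 + O/4 + s/4)
v(m, p) = sqrt(-1/2 + 5*m/4) (v(m, p) = sqrt((1/4 + m/4 + (1/4)*(-3)) + m) = sqrt((1/4 + m/4 - 3/4) + m) = sqrt((-1/2 + m/4) + m) = sqrt(-1/2 + 5*m/4))
(-33589 - 40573)/(49220 + S(27, v(7, 15))) = (-33589 - 40573)/(49220 + 27) = -74162/49247 = -74162*1/49247 = -6742/4477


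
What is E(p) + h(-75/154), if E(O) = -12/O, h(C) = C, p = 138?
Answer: -2033/3542 ≈ -0.57397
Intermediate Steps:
E(p) + h(-75/154) = -12/138 - 75/154 = -12*1/138 - 75*1/154 = -2/23 - 75/154 = -2033/3542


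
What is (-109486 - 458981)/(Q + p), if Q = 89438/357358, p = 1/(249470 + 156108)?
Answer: -209115841995882/92067113 ≈ -2.2713e+6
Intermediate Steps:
p = 1/405578 ≈ 2.4656e-6
Q = 227/907 (Q = 89438*(1/357358) = 227/907 ≈ 0.25028)
(-109486 - 458981)/(Q + p) = (-109486 - 458981)/(227/907 + 1/405578) = -568467/92067113/367859246 = -568467*367859246/92067113 = -209115841995882/92067113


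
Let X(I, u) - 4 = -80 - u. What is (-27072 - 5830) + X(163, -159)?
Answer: -32819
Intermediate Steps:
X(I, u) = -76 - u (X(I, u) = 4 + (-80 - u) = -76 - u)
(-27072 - 5830) + X(163, -159) = (-27072 - 5830) + (-76 - 1*(-159)) = -32902 + (-76 + 159) = -32902 + 83 = -32819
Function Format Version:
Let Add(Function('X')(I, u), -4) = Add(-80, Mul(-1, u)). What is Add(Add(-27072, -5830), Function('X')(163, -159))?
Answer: -32819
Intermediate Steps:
Function('X')(I, u) = Add(-76, Mul(-1, u)) (Function('X')(I, u) = Add(4, Add(-80, Mul(-1, u))) = Add(-76, Mul(-1, u)))
Add(Add(-27072, -5830), Function('X')(163, -159)) = Add(Add(-27072, -5830), Add(-76, Mul(-1, -159))) = Add(-32902, Add(-76, 159)) = Add(-32902, 83) = -32819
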